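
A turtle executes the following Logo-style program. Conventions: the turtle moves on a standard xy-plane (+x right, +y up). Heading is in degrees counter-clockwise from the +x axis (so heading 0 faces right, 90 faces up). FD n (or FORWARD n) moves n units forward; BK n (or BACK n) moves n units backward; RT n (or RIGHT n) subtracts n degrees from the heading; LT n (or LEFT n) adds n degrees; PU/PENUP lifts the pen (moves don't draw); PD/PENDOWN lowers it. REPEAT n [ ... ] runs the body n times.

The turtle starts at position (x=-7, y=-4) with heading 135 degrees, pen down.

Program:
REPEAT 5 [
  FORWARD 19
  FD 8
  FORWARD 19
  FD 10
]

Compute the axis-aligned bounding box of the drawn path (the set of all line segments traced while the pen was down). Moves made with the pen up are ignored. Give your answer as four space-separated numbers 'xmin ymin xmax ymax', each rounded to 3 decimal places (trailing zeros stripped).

Answer: -204.99 -4 -7 193.99

Derivation:
Executing turtle program step by step:
Start: pos=(-7,-4), heading=135, pen down
REPEAT 5 [
  -- iteration 1/5 --
  FD 19: (-7,-4) -> (-20.435,9.435) [heading=135, draw]
  FD 8: (-20.435,9.435) -> (-26.092,15.092) [heading=135, draw]
  FD 19: (-26.092,15.092) -> (-39.527,28.527) [heading=135, draw]
  FD 10: (-39.527,28.527) -> (-46.598,35.598) [heading=135, draw]
  -- iteration 2/5 --
  FD 19: (-46.598,35.598) -> (-60.033,49.033) [heading=135, draw]
  FD 8: (-60.033,49.033) -> (-65.69,54.69) [heading=135, draw]
  FD 19: (-65.69,54.69) -> (-79.125,68.125) [heading=135, draw]
  FD 10: (-79.125,68.125) -> (-86.196,75.196) [heading=135, draw]
  -- iteration 3/5 --
  FD 19: (-86.196,75.196) -> (-99.631,88.631) [heading=135, draw]
  FD 8: (-99.631,88.631) -> (-105.288,94.288) [heading=135, draw]
  FD 19: (-105.288,94.288) -> (-118.723,107.723) [heading=135, draw]
  FD 10: (-118.723,107.723) -> (-125.794,114.794) [heading=135, draw]
  -- iteration 4/5 --
  FD 19: (-125.794,114.794) -> (-139.229,128.229) [heading=135, draw]
  FD 8: (-139.229,128.229) -> (-144.886,133.886) [heading=135, draw]
  FD 19: (-144.886,133.886) -> (-158.321,147.321) [heading=135, draw]
  FD 10: (-158.321,147.321) -> (-165.392,154.392) [heading=135, draw]
  -- iteration 5/5 --
  FD 19: (-165.392,154.392) -> (-178.827,167.827) [heading=135, draw]
  FD 8: (-178.827,167.827) -> (-184.484,173.484) [heading=135, draw]
  FD 19: (-184.484,173.484) -> (-197.919,186.919) [heading=135, draw]
  FD 10: (-197.919,186.919) -> (-204.99,193.99) [heading=135, draw]
]
Final: pos=(-204.99,193.99), heading=135, 20 segment(s) drawn

Segment endpoints: x in {-204.99, -197.919, -184.484, -178.827, -165.392, -158.321, -144.886, -139.229, -125.794, -118.723, -105.288, -99.631, -86.196, -79.125, -65.69, -60.033, -46.598, -39.527, -26.092, -20.435, -7}, y in {-4, 9.435, 15.092, 28.527, 35.598, 49.033, 54.69, 68.125, 75.196, 88.631, 94.288, 107.723, 114.794, 128.229, 133.886, 147.321, 154.392, 167.827, 173.484, 186.919, 193.99}
xmin=-204.99, ymin=-4, xmax=-7, ymax=193.99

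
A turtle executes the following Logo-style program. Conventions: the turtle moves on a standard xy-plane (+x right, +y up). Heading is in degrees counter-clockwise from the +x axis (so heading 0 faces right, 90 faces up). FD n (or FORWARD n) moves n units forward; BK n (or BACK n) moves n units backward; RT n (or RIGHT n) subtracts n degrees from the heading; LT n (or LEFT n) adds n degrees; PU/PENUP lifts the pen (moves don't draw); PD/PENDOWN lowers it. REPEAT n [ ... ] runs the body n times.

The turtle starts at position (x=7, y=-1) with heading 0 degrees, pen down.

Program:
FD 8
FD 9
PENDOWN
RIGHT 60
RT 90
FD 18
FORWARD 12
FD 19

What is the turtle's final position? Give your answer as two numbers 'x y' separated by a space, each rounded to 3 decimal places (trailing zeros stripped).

Executing turtle program step by step:
Start: pos=(7,-1), heading=0, pen down
FD 8: (7,-1) -> (15,-1) [heading=0, draw]
FD 9: (15,-1) -> (24,-1) [heading=0, draw]
PD: pen down
RT 60: heading 0 -> 300
RT 90: heading 300 -> 210
FD 18: (24,-1) -> (8.412,-10) [heading=210, draw]
FD 12: (8.412,-10) -> (-1.981,-16) [heading=210, draw]
FD 19: (-1.981,-16) -> (-18.435,-25.5) [heading=210, draw]
Final: pos=(-18.435,-25.5), heading=210, 5 segment(s) drawn

Answer: -18.435 -25.5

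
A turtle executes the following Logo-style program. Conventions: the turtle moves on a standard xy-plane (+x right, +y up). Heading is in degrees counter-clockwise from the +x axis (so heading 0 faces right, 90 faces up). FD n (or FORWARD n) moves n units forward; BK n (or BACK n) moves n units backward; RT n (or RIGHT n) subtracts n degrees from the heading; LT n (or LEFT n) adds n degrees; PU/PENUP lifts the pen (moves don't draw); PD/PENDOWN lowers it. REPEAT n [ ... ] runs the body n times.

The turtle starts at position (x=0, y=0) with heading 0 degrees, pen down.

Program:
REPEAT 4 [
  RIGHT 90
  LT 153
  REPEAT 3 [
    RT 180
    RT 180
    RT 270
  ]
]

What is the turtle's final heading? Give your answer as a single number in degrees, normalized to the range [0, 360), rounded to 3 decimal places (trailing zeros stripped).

Answer: 252

Derivation:
Executing turtle program step by step:
Start: pos=(0,0), heading=0, pen down
REPEAT 4 [
  -- iteration 1/4 --
  RT 90: heading 0 -> 270
  LT 153: heading 270 -> 63
  REPEAT 3 [
    -- iteration 1/3 --
    RT 180: heading 63 -> 243
    RT 180: heading 243 -> 63
    RT 270: heading 63 -> 153
    -- iteration 2/3 --
    RT 180: heading 153 -> 333
    RT 180: heading 333 -> 153
    RT 270: heading 153 -> 243
    -- iteration 3/3 --
    RT 180: heading 243 -> 63
    RT 180: heading 63 -> 243
    RT 270: heading 243 -> 333
  ]
  -- iteration 2/4 --
  RT 90: heading 333 -> 243
  LT 153: heading 243 -> 36
  REPEAT 3 [
    -- iteration 1/3 --
    RT 180: heading 36 -> 216
    RT 180: heading 216 -> 36
    RT 270: heading 36 -> 126
    -- iteration 2/3 --
    RT 180: heading 126 -> 306
    RT 180: heading 306 -> 126
    RT 270: heading 126 -> 216
    -- iteration 3/3 --
    RT 180: heading 216 -> 36
    RT 180: heading 36 -> 216
    RT 270: heading 216 -> 306
  ]
  -- iteration 3/4 --
  RT 90: heading 306 -> 216
  LT 153: heading 216 -> 9
  REPEAT 3 [
    -- iteration 1/3 --
    RT 180: heading 9 -> 189
    RT 180: heading 189 -> 9
    RT 270: heading 9 -> 99
    -- iteration 2/3 --
    RT 180: heading 99 -> 279
    RT 180: heading 279 -> 99
    RT 270: heading 99 -> 189
    -- iteration 3/3 --
    RT 180: heading 189 -> 9
    RT 180: heading 9 -> 189
    RT 270: heading 189 -> 279
  ]
  -- iteration 4/4 --
  RT 90: heading 279 -> 189
  LT 153: heading 189 -> 342
  REPEAT 3 [
    -- iteration 1/3 --
    RT 180: heading 342 -> 162
    RT 180: heading 162 -> 342
    RT 270: heading 342 -> 72
    -- iteration 2/3 --
    RT 180: heading 72 -> 252
    RT 180: heading 252 -> 72
    RT 270: heading 72 -> 162
    -- iteration 3/3 --
    RT 180: heading 162 -> 342
    RT 180: heading 342 -> 162
    RT 270: heading 162 -> 252
  ]
]
Final: pos=(0,0), heading=252, 0 segment(s) drawn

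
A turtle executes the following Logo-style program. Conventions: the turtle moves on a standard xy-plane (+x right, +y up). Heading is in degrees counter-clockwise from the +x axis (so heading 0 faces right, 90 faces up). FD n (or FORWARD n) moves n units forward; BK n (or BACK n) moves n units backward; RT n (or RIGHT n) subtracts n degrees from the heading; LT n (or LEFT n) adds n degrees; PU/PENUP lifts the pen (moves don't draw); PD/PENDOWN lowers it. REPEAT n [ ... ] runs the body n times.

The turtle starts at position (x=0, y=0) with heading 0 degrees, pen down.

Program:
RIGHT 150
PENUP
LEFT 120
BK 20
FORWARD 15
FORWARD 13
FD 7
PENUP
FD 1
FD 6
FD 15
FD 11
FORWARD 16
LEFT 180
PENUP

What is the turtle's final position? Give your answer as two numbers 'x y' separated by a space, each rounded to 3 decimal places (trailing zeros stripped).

Answer: 55.426 -32

Derivation:
Executing turtle program step by step:
Start: pos=(0,0), heading=0, pen down
RT 150: heading 0 -> 210
PU: pen up
LT 120: heading 210 -> 330
BK 20: (0,0) -> (-17.321,10) [heading=330, move]
FD 15: (-17.321,10) -> (-4.33,2.5) [heading=330, move]
FD 13: (-4.33,2.5) -> (6.928,-4) [heading=330, move]
FD 7: (6.928,-4) -> (12.99,-7.5) [heading=330, move]
PU: pen up
FD 1: (12.99,-7.5) -> (13.856,-8) [heading=330, move]
FD 6: (13.856,-8) -> (19.053,-11) [heading=330, move]
FD 15: (19.053,-11) -> (32.043,-18.5) [heading=330, move]
FD 11: (32.043,-18.5) -> (41.569,-24) [heading=330, move]
FD 16: (41.569,-24) -> (55.426,-32) [heading=330, move]
LT 180: heading 330 -> 150
PU: pen up
Final: pos=(55.426,-32), heading=150, 0 segment(s) drawn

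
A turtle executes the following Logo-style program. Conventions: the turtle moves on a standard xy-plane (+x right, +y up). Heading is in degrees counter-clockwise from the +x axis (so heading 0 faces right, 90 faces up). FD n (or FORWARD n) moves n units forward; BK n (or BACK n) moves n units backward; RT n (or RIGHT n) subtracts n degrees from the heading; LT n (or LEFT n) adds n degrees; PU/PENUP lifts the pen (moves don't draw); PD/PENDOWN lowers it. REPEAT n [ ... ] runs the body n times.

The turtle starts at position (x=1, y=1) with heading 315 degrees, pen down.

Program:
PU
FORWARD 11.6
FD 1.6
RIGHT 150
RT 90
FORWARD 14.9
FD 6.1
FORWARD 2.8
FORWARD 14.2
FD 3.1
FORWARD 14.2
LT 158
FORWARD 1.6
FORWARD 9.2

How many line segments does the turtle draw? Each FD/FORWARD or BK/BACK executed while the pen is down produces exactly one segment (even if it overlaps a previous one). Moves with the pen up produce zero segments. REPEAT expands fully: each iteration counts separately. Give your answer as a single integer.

Answer: 0

Derivation:
Executing turtle program step by step:
Start: pos=(1,1), heading=315, pen down
PU: pen up
FD 11.6: (1,1) -> (9.202,-7.202) [heading=315, move]
FD 1.6: (9.202,-7.202) -> (10.334,-8.334) [heading=315, move]
RT 150: heading 315 -> 165
RT 90: heading 165 -> 75
FD 14.9: (10.334,-8.334) -> (14.19,6.058) [heading=75, move]
FD 6.1: (14.19,6.058) -> (15.769,11.951) [heading=75, move]
FD 2.8: (15.769,11.951) -> (16.494,14.655) [heading=75, move]
FD 14.2: (16.494,14.655) -> (20.169,28.371) [heading=75, move]
FD 3.1: (20.169,28.371) -> (20.971,31.366) [heading=75, move]
FD 14.2: (20.971,31.366) -> (24.647,45.082) [heading=75, move]
LT 158: heading 75 -> 233
FD 1.6: (24.647,45.082) -> (23.684,43.804) [heading=233, move]
FD 9.2: (23.684,43.804) -> (18.147,36.457) [heading=233, move]
Final: pos=(18.147,36.457), heading=233, 0 segment(s) drawn
Segments drawn: 0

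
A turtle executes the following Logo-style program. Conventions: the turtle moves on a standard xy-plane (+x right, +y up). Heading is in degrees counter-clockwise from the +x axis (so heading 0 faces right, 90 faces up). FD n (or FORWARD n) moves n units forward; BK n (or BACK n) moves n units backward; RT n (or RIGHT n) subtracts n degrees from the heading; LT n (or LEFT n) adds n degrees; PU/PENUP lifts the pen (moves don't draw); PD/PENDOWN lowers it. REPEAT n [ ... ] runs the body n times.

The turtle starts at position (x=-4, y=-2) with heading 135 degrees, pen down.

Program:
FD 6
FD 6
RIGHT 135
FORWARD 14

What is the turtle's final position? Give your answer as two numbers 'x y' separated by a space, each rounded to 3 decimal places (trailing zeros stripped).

Answer: 1.515 6.485

Derivation:
Executing turtle program step by step:
Start: pos=(-4,-2), heading=135, pen down
FD 6: (-4,-2) -> (-8.243,2.243) [heading=135, draw]
FD 6: (-8.243,2.243) -> (-12.485,6.485) [heading=135, draw]
RT 135: heading 135 -> 0
FD 14: (-12.485,6.485) -> (1.515,6.485) [heading=0, draw]
Final: pos=(1.515,6.485), heading=0, 3 segment(s) drawn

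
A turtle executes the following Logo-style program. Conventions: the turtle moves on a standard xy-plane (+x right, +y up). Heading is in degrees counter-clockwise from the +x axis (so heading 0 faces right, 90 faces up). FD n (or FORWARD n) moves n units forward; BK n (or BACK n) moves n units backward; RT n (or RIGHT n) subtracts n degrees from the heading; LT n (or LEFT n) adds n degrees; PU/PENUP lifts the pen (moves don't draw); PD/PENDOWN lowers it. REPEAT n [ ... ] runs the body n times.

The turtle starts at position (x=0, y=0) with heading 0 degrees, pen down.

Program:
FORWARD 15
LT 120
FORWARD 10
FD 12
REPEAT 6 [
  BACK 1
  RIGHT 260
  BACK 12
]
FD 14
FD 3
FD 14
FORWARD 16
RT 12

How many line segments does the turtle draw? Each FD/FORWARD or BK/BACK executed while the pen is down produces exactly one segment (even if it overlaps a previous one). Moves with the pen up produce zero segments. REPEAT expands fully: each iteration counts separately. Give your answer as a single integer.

Executing turtle program step by step:
Start: pos=(0,0), heading=0, pen down
FD 15: (0,0) -> (15,0) [heading=0, draw]
LT 120: heading 0 -> 120
FD 10: (15,0) -> (10,8.66) [heading=120, draw]
FD 12: (10,8.66) -> (4,19.053) [heading=120, draw]
REPEAT 6 [
  -- iteration 1/6 --
  BK 1: (4,19.053) -> (4.5,18.187) [heading=120, draw]
  RT 260: heading 120 -> 220
  BK 12: (4.5,18.187) -> (13.693,25.9) [heading=220, draw]
  -- iteration 2/6 --
  BK 1: (13.693,25.9) -> (14.459,26.543) [heading=220, draw]
  RT 260: heading 220 -> 320
  BK 12: (14.459,26.543) -> (5.266,34.256) [heading=320, draw]
  -- iteration 3/6 --
  BK 1: (5.266,34.256) -> (4.5,34.899) [heading=320, draw]
  RT 260: heading 320 -> 60
  BK 12: (4.5,34.899) -> (-1.5,24.507) [heading=60, draw]
  -- iteration 4/6 --
  BK 1: (-1.5,24.507) -> (-2,23.641) [heading=60, draw]
  RT 260: heading 60 -> 160
  BK 12: (-2,23.641) -> (9.276,19.536) [heading=160, draw]
  -- iteration 5/6 --
  BK 1: (9.276,19.536) -> (10.216,19.194) [heading=160, draw]
  RT 260: heading 160 -> 260
  BK 12: (10.216,19.194) -> (12.3,31.012) [heading=260, draw]
  -- iteration 6/6 --
  BK 1: (12.3,31.012) -> (12.473,31.997) [heading=260, draw]
  RT 260: heading 260 -> 0
  BK 12: (12.473,31.997) -> (0.473,31.997) [heading=0, draw]
]
FD 14: (0.473,31.997) -> (14.473,31.997) [heading=0, draw]
FD 3: (14.473,31.997) -> (17.473,31.997) [heading=0, draw]
FD 14: (17.473,31.997) -> (31.473,31.997) [heading=0, draw]
FD 16: (31.473,31.997) -> (47.473,31.997) [heading=0, draw]
RT 12: heading 0 -> 348
Final: pos=(47.473,31.997), heading=348, 19 segment(s) drawn
Segments drawn: 19

Answer: 19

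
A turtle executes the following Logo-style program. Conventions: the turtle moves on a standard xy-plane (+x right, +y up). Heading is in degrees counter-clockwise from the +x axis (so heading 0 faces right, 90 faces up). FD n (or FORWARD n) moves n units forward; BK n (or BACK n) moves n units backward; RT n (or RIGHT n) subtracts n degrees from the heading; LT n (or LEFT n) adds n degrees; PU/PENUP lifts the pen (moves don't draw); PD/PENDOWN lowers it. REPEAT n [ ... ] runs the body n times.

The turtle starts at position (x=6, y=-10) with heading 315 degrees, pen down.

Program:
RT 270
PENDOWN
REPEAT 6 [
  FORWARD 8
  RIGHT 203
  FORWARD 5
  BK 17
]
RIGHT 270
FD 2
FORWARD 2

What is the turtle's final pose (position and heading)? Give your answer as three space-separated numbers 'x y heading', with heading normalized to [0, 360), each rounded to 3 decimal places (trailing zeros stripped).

Answer: 18.283 6.539 357

Derivation:
Executing turtle program step by step:
Start: pos=(6,-10), heading=315, pen down
RT 270: heading 315 -> 45
PD: pen down
REPEAT 6 [
  -- iteration 1/6 --
  FD 8: (6,-10) -> (11.657,-4.343) [heading=45, draw]
  RT 203: heading 45 -> 202
  FD 5: (11.657,-4.343) -> (7.021,-6.216) [heading=202, draw]
  BK 17: (7.021,-6.216) -> (22.783,0.152) [heading=202, draw]
  -- iteration 2/6 --
  FD 8: (22.783,0.152) -> (15.366,-2.845) [heading=202, draw]
  RT 203: heading 202 -> 359
  FD 5: (15.366,-2.845) -> (20.365,-2.932) [heading=359, draw]
  BK 17: (20.365,-2.932) -> (3.367,-2.635) [heading=359, draw]
  -- iteration 3/6 --
  FD 8: (3.367,-2.635) -> (11.366,-2.775) [heading=359, draw]
  RT 203: heading 359 -> 156
  FD 5: (11.366,-2.775) -> (6.798,-0.741) [heading=156, draw]
  BK 17: (6.798,-0.741) -> (22.329,-7.656) [heading=156, draw]
  -- iteration 4/6 --
  FD 8: (22.329,-7.656) -> (15.02,-4.402) [heading=156, draw]
  RT 203: heading 156 -> 313
  FD 5: (15.02,-4.402) -> (18.43,-8.059) [heading=313, draw]
  BK 17: (18.43,-8.059) -> (6.836,4.374) [heading=313, draw]
  -- iteration 5/6 --
  FD 8: (6.836,4.374) -> (12.292,-1.476) [heading=313, draw]
  RT 203: heading 313 -> 110
  FD 5: (12.292,-1.476) -> (10.582,3.222) [heading=110, draw]
  BK 17: (10.582,3.222) -> (16.397,-12.753) [heading=110, draw]
  -- iteration 6/6 --
  FD 8: (16.397,-12.753) -> (13.66,-5.235) [heading=110, draw]
  RT 203: heading 110 -> 267
  FD 5: (13.66,-5.235) -> (13.399,-10.228) [heading=267, draw]
  BK 17: (13.399,-10.228) -> (14.288,6.748) [heading=267, draw]
]
RT 270: heading 267 -> 357
FD 2: (14.288,6.748) -> (16.286,6.644) [heading=357, draw]
FD 2: (16.286,6.644) -> (18.283,6.539) [heading=357, draw]
Final: pos=(18.283,6.539), heading=357, 20 segment(s) drawn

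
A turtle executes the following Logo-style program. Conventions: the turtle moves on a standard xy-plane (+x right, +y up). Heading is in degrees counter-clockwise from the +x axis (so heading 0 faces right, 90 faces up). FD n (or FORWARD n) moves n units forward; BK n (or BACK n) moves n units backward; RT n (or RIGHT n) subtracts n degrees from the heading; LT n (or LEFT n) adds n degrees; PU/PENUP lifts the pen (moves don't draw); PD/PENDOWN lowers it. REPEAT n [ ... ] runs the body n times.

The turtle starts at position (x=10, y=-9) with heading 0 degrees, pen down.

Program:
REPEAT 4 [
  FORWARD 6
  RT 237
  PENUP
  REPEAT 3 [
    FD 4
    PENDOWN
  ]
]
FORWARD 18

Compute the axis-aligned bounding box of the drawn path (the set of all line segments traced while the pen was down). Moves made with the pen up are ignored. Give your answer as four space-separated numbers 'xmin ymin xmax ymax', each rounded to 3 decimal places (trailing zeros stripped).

Answer: -3.42 -10.348 16.654 14.762

Derivation:
Executing turtle program step by step:
Start: pos=(10,-9), heading=0, pen down
REPEAT 4 [
  -- iteration 1/4 --
  FD 6: (10,-9) -> (16,-9) [heading=0, draw]
  RT 237: heading 0 -> 123
  PU: pen up
  REPEAT 3 [
    -- iteration 1/3 --
    FD 4: (16,-9) -> (13.821,-5.645) [heading=123, move]
    PD: pen down
    -- iteration 2/3 --
    FD 4: (13.821,-5.645) -> (11.643,-2.291) [heading=123, draw]
    PD: pen down
    -- iteration 3/3 --
    FD 4: (11.643,-2.291) -> (9.464,1.064) [heading=123, draw]
    PD: pen down
  ]
  -- iteration 2/4 --
  FD 6: (9.464,1.064) -> (6.196,6.096) [heading=123, draw]
  RT 237: heading 123 -> 246
  PU: pen up
  REPEAT 3 [
    -- iteration 1/3 --
    FD 4: (6.196,6.096) -> (4.57,2.442) [heading=246, move]
    PD: pen down
    -- iteration 2/3 --
    FD 4: (4.57,2.442) -> (2.943,-1.212) [heading=246, draw]
    PD: pen down
    -- iteration 3/3 --
    FD 4: (2.943,-1.212) -> (1.316,-4.866) [heading=246, draw]
    PD: pen down
  ]
  -- iteration 3/4 --
  FD 6: (1.316,-4.866) -> (-1.125,-10.348) [heading=246, draw]
  RT 237: heading 246 -> 9
  PU: pen up
  REPEAT 3 [
    -- iteration 1/3 --
    FD 4: (-1.125,-10.348) -> (2.826,-9.722) [heading=9, move]
    PD: pen down
    -- iteration 2/3 --
    FD 4: (2.826,-9.722) -> (6.777,-9.096) [heading=9, draw]
    PD: pen down
    -- iteration 3/3 --
    FD 4: (6.777,-9.096) -> (10.727,-8.471) [heading=9, draw]
    PD: pen down
  ]
  -- iteration 4/4 --
  FD 6: (10.727,-8.471) -> (16.654,-7.532) [heading=9, draw]
  RT 237: heading 9 -> 132
  PU: pen up
  REPEAT 3 [
    -- iteration 1/3 --
    FD 4: (16.654,-7.532) -> (13.977,-4.559) [heading=132, move]
    PD: pen down
    -- iteration 2/3 --
    FD 4: (13.977,-4.559) -> (11.301,-1.587) [heading=132, draw]
    PD: pen down
    -- iteration 3/3 --
    FD 4: (11.301,-1.587) -> (8.624,1.386) [heading=132, draw]
    PD: pen down
  ]
]
FD 18: (8.624,1.386) -> (-3.42,14.762) [heading=132, draw]
Final: pos=(-3.42,14.762), heading=132, 13 segment(s) drawn

Segment endpoints: x in {-3.42, -1.125, 1.316, 2.826, 2.943, 4.57, 6.196, 6.777, 8.624, 9.464, 10, 10.727, 11.301, 11.643, 13.821, 13.977, 16, 16.654}, y in {-10.348, -9.722, -9.096, -9, -8.471, -7.532, -5.645, -4.866, -4.559, -2.291, -1.587, -1.212, 1.064, 1.386, 2.442, 6.096, 14.762}
xmin=-3.42, ymin=-10.348, xmax=16.654, ymax=14.762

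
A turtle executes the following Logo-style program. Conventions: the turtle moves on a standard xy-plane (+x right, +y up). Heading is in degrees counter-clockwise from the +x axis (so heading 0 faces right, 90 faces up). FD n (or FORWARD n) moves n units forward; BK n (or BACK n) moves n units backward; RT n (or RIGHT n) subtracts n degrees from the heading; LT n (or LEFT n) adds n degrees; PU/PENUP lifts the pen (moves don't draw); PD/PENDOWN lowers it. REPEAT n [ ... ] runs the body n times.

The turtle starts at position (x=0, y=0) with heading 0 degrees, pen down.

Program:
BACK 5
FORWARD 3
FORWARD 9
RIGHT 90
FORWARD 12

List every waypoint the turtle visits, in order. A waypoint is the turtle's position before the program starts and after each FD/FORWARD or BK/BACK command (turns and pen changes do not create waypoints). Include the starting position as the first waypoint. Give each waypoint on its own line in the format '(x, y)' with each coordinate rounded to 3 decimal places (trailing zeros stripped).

Answer: (0, 0)
(-5, 0)
(-2, 0)
(7, 0)
(7, -12)

Derivation:
Executing turtle program step by step:
Start: pos=(0,0), heading=0, pen down
BK 5: (0,0) -> (-5,0) [heading=0, draw]
FD 3: (-5,0) -> (-2,0) [heading=0, draw]
FD 9: (-2,0) -> (7,0) [heading=0, draw]
RT 90: heading 0 -> 270
FD 12: (7,0) -> (7,-12) [heading=270, draw]
Final: pos=(7,-12), heading=270, 4 segment(s) drawn
Waypoints (5 total):
(0, 0)
(-5, 0)
(-2, 0)
(7, 0)
(7, -12)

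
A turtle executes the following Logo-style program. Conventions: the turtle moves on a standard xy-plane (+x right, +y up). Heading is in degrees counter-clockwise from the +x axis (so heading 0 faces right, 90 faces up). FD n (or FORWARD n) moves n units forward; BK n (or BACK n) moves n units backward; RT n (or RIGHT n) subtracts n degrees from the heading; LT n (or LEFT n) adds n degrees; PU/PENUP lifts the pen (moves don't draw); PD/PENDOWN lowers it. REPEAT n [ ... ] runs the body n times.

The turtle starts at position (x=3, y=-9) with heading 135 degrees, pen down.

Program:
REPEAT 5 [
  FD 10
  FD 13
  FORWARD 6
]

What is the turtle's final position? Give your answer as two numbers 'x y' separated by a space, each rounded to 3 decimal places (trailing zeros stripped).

Answer: -99.53 93.53

Derivation:
Executing turtle program step by step:
Start: pos=(3,-9), heading=135, pen down
REPEAT 5 [
  -- iteration 1/5 --
  FD 10: (3,-9) -> (-4.071,-1.929) [heading=135, draw]
  FD 13: (-4.071,-1.929) -> (-13.263,7.263) [heading=135, draw]
  FD 6: (-13.263,7.263) -> (-17.506,11.506) [heading=135, draw]
  -- iteration 2/5 --
  FD 10: (-17.506,11.506) -> (-24.577,18.577) [heading=135, draw]
  FD 13: (-24.577,18.577) -> (-33.77,27.77) [heading=135, draw]
  FD 6: (-33.77,27.77) -> (-38.012,32.012) [heading=135, draw]
  -- iteration 3/5 --
  FD 10: (-38.012,32.012) -> (-45.083,39.083) [heading=135, draw]
  FD 13: (-45.083,39.083) -> (-54.276,48.276) [heading=135, draw]
  FD 6: (-54.276,48.276) -> (-58.518,52.518) [heading=135, draw]
  -- iteration 4/5 --
  FD 10: (-58.518,52.518) -> (-65.589,59.589) [heading=135, draw]
  FD 13: (-65.589,59.589) -> (-74.782,68.782) [heading=135, draw]
  FD 6: (-74.782,68.782) -> (-79.024,73.024) [heading=135, draw]
  -- iteration 5/5 --
  FD 10: (-79.024,73.024) -> (-86.095,80.095) [heading=135, draw]
  FD 13: (-86.095,80.095) -> (-95.288,89.288) [heading=135, draw]
  FD 6: (-95.288,89.288) -> (-99.53,93.53) [heading=135, draw]
]
Final: pos=(-99.53,93.53), heading=135, 15 segment(s) drawn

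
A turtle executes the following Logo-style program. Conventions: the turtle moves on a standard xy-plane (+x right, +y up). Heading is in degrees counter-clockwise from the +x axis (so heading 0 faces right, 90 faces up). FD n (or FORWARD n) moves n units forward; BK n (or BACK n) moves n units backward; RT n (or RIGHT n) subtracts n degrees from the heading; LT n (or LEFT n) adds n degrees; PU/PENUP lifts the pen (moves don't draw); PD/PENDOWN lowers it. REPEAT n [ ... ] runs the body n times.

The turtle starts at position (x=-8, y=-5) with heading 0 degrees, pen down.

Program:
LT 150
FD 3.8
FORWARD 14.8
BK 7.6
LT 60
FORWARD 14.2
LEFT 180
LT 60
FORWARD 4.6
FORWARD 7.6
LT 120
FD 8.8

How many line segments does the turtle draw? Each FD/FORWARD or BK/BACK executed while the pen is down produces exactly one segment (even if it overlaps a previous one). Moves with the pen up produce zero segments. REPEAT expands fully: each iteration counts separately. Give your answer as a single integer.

Executing turtle program step by step:
Start: pos=(-8,-5), heading=0, pen down
LT 150: heading 0 -> 150
FD 3.8: (-8,-5) -> (-11.291,-3.1) [heading=150, draw]
FD 14.8: (-11.291,-3.1) -> (-24.108,4.3) [heading=150, draw]
BK 7.6: (-24.108,4.3) -> (-17.526,0.5) [heading=150, draw]
LT 60: heading 150 -> 210
FD 14.2: (-17.526,0.5) -> (-29.824,-6.6) [heading=210, draw]
LT 180: heading 210 -> 30
LT 60: heading 30 -> 90
FD 4.6: (-29.824,-6.6) -> (-29.824,-2) [heading=90, draw]
FD 7.6: (-29.824,-2) -> (-29.824,5.6) [heading=90, draw]
LT 120: heading 90 -> 210
FD 8.8: (-29.824,5.6) -> (-37.445,1.2) [heading=210, draw]
Final: pos=(-37.445,1.2), heading=210, 7 segment(s) drawn
Segments drawn: 7

Answer: 7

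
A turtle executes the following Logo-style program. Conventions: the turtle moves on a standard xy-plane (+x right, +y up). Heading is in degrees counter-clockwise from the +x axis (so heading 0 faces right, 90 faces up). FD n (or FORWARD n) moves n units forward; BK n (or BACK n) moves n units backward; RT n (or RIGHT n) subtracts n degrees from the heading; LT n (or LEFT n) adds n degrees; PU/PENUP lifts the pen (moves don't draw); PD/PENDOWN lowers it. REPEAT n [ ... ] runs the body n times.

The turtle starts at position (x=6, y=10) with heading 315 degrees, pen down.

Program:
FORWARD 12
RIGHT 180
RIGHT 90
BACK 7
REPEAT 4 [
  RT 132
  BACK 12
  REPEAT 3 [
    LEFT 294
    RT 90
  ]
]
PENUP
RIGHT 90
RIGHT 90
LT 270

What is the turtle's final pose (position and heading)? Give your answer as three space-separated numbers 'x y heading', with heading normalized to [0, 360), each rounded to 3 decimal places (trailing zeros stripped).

Answer: 8.908 8.549 255

Derivation:
Executing turtle program step by step:
Start: pos=(6,10), heading=315, pen down
FD 12: (6,10) -> (14.485,1.515) [heading=315, draw]
RT 180: heading 315 -> 135
RT 90: heading 135 -> 45
BK 7: (14.485,1.515) -> (9.536,-3.435) [heading=45, draw]
REPEAT 4 [
  -- iteration 1/4 --
  RT 132: heading 45 -> 273
  BK 12: (9.536,-3.435) -> (8.908,8.549) [heading=273, draw]
  REPEAT 3 [
    -- iteration 1/3 --
    LT 294: heading 273 -> 207
    RT 90: heading 207 -> 117
    -- iteration 2/3 --
    LT 294: heading 117 -> 51
    RT 90: heading 51 -> 321
    -- iteration 3/3 --
    LT 294: heading 321 -> 255
    RT 90: heading 255 -> 165
  ]
  -- iteration 2/4 --
  RT 132: heading 165 -> 33
  BK 12: (8.908,8.549) -> (-1.157,2.013) [heading=33, draw]
  REPEAT 3 [
    -- iteration 1/3 --
    LT 294: heading 33 -> 327
    RT 90: heading 327 -> 237
    -- iteration 2/3 --
    LT 294: heading 237 -> 171
    RT 90: heading 171 -> 81
    -- iteration 3/3 --
    LT 294: heading 81 -> 15
    RT 90: heading 15 -> 285
  ]
  -- iteration 3/4 --
  RT 132: heading 285 -> 153
  BK 12: (-1.157,2.013) -> (9.536,-3.435) [heading=153, draw]
  REPEAT 3 [
    -- iteration 1/3 --
    LT 294: heading 153 -> 87
    RT 90: heading 87 -> 357
    -- iteration 2/3 --
    LT 294: heading 357 -> 291
    RT 90: heading 291 -> 201
    -- iteration 3/3 --
    LT 294: heading 201 -> 135
    RT 90: heading 135 -> 45
  ]
  -- iteration 4/4 --
  RT 132: heading 45 -> 273
  BK 12: (9.536,-3.435) -> (8.908,8.549) [heading=273, draw]
  REPEAT 3 [
    -- iteration 1/3 --
    LT 294: heading 273 -> 207
    RT 90: heading 207 -> 117
    -- iteration 2/3 --
    LT 294: heading 117 -> 51
    RT 90: heading 51 -> 321
    -- iteration 3/3 --
    LT 294: heading 321 -> 255
    RT 90: heading 255 -> 165
  ]
]
PU: pen up
RT 90: heading 165 -> 75
RT 90: heading 75 -> 345
LT 270: heading 345 -> 255
Final: pos=(8.908,8.549), heading=255, 6 segment(s) drawn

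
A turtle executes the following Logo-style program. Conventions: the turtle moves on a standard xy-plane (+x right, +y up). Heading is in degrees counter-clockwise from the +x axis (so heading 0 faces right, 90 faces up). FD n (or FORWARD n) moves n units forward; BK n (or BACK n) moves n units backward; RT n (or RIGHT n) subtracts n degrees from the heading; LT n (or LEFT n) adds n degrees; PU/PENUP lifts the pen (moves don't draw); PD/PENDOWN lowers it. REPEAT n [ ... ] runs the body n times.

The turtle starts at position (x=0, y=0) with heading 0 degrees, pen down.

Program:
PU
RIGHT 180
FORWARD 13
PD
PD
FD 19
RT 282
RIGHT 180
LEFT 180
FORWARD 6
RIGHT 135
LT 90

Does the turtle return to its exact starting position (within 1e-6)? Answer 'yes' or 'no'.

Answer: no

Derivation:
Executing turtle program step by step:
Start: pos=(0,0), heading=0, pen down
PU: pen up
RT 180: heading 0 -> 180
FD 13: (0,0) -> (-13,0) [heading=180, move]
PD: pen down
PD: pen down
FD 19: (-13,0) -> (-32,0) [heading=180, draw]
RT 282: heading 180 -> 258
RT 180: heading 258 -> 78
LT 180: heading 78 -> 258
FD 6: (-32,0) -> (-33.247,-5.869) [heading=258, draw]
RT 135: heading 258 -> 123
LT 90: heading 123 -> 213
Final: pos=(-33.247,-5.869), heading=213, 2 segment(s) drawn

Start position: (0, 0)
Final position: (-33.247, -5.869)
Distance = 33.761; >= 1e-6 -> NOT closed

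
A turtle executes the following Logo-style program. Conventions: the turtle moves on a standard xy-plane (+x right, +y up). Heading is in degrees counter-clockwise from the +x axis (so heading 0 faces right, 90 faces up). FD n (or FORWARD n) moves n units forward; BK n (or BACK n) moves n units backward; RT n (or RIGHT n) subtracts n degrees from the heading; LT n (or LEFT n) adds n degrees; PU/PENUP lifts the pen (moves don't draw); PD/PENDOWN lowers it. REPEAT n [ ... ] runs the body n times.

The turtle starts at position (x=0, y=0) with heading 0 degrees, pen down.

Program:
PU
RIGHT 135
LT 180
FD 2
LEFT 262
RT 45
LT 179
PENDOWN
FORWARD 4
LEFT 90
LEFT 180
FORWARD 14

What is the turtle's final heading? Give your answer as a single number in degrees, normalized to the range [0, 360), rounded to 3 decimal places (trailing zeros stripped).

Answer: 351

Derivation:
Executing turtle program step by step:
Start: pos=(0,0), heading=0, pen down
PU: pen up
RT 135: heading 0 -> 225
LT 180: heading 225 -> 45
FD 2: (0,0) -> (1.414,1.414) [heading=45, move]
LT 262: heading 45 -> 307
RT 45: heading 307 -> 262
LT 179: heading 262 -> 81
PD: pen down
FD 4: (1.414,1.414) -> (2.04,5.365) [heading=81, draw]
LT 90: heading 81 -> 171
LT 180: heading 171 -> 351
FD 14: (2.04,5.365) -> (15.868,3.175) [heading=351, draw]
Final: pos=(15.868,3.175), heading=351, 2 segment(s) drawn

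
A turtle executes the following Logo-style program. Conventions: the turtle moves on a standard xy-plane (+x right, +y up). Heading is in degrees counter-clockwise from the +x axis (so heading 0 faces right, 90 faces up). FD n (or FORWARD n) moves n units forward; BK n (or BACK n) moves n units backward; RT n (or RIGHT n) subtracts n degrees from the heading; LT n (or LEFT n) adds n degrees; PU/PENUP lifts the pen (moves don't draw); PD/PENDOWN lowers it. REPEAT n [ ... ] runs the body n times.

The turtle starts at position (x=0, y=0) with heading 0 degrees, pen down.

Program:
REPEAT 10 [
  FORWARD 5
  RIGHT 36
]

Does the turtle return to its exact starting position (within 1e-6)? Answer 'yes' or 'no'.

Answer: yes

Derivation:
Executing turtle program step by step:
Start: pos=(0,0), heading=0, pen down
REPEAT 10 [
  -- iteration 1/10 --
  FD 5: (0,0) -> (5,0) [heading=0, draw]
  RT 36: heading 0 -> 324
  -- iteration 2/10 --
  FD 5: (5,0) -> (9.045,-2.939) [heading=324, draw]
  RT 36: heading 324 -> 288
  -- iteration 3/10 --
  FD 5: (9.045,-2.939) -> (10.59,-7.694) [heading=288, draw]
  RT 36: heading 288 -> 252
  -- iteration 4/10 --
  FD 5: (10.59,-7.694) -> (9.045,-12.449) [heading=252, draw]
  RT 36: heading 252 -> 216
  -- iteration 5/10 --
  FD 5: (9.045,-12.449) -> (5,-15.388) [heading=216, draw]
  RT 36: heading 216 -> 180
  -- iteration 6/10 --
  FD 5: (5,-15.388) -> (0,-15.388) [heading=180, draw]
  RT 36: heading 180 -> 144
  -- iteration 7/10 --
  FD 5: (0,-15.388) -> (-4.045,-12.449) [heading=144, draw]
  RT 36: heading 144 -> 108
  -- iteration 8/10 --
  FD 5: (-4.045,-12.449) -> (-5.59,-7.694) [heading=108, draw]
  RT 36: heading 108 -> 72
  -- iteration 9/10 --
  FD 5: (-5.59,-7.694) -> (-4.045,-2.939) [heading=72, draw]
  RT 36: heading 72 -> 36
  -- iteration 10/10 --
  FD 5: (-4.045,-2.939) -> (0,0) [heading=36, draw]
  RT 36: heading 36 -> 0
]
Final: pos=(0,0), heading=0, 10 segment(s) drawn

Start position: (0, 0)
Final position: (0, 0)
Distance = 0; < 1e-6 -> CLOSED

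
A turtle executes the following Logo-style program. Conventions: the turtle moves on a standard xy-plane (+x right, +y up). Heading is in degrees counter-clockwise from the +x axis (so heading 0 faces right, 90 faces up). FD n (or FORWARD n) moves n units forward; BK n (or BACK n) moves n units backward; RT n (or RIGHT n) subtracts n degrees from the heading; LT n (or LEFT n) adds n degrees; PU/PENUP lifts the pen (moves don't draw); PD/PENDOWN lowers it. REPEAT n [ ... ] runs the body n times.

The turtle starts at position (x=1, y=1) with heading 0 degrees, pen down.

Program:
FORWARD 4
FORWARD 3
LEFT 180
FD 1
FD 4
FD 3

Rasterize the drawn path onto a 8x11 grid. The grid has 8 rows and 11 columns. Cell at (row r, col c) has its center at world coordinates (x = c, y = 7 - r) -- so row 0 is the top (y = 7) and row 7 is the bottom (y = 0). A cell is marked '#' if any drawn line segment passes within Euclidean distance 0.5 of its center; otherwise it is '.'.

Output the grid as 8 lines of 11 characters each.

Answer: ...........
...........
...........
...........
...........
...........
#########..
...........

Derivation:
Segment 0: (1,1) -> (5,1)
Segment 1: (5,1) -> (8,1)
Segment 2: (8,1) -> (7,1)
Segment 3: (7,1) -> (3,1)
Segment 4: (3,1) -> (0,1)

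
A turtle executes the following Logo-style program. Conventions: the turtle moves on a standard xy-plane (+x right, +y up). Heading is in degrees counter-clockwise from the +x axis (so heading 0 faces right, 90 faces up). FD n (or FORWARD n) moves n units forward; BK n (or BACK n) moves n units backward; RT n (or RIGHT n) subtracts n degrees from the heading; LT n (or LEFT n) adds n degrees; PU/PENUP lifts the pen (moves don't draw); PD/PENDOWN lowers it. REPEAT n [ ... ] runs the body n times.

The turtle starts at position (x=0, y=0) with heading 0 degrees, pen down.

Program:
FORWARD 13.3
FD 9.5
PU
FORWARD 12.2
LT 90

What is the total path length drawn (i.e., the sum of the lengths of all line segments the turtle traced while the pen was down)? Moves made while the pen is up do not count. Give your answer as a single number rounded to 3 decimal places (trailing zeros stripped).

Executing turtle program step by step:
Start: pos=(0,0), heading=0, pen down
FD 13.3: (0,0) -> (13.3,0) [heading=0, draw]
FD 9.5: (13.3,0) -> (22.8,0) [heading=0, draw]
PU: pen up
FD 12.2: (22.8,0) -> (35,0) [heading=0, move]
LT 90: heading 0 -> 90
Final: pos=(35,0), heading=90, 2 segment(s) drawn

Segment lengths:
  seg 1: (0,0) -> (13.3,0), length = 13.3
  seg 2: (13.3,0) -> (22.8,0), length = 9.5
Total = 22.8

Answer: 22.8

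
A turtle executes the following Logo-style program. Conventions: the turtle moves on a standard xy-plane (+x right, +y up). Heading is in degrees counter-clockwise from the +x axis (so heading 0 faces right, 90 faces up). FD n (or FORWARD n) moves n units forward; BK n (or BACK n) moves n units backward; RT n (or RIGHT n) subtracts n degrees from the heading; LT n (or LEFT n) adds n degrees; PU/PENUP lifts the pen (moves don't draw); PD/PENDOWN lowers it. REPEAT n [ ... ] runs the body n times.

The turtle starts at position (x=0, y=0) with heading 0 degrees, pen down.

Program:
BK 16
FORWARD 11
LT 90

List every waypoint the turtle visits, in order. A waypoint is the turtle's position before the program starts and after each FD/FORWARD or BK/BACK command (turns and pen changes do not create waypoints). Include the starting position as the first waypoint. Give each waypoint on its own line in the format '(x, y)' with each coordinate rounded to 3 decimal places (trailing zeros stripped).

Answer: (0, 0)
(-16, 0)
(-5, 0)

Derivation:
Executing turtle program step by step:
Start: pos=(0,0), heading=0, pen down
BK 16: (0,0) -> (-16,0) [heading=0, draw]
FD 11: (-16,0) -> (-5,0) [heading=0, draw]
LT 90: heading 0 -> 90
Final: pos=(-5,0), heading=90, 2 segment(s) drawn
Waypoints (3 total):
(0, 0)
(-16, 0)
(-5, 0)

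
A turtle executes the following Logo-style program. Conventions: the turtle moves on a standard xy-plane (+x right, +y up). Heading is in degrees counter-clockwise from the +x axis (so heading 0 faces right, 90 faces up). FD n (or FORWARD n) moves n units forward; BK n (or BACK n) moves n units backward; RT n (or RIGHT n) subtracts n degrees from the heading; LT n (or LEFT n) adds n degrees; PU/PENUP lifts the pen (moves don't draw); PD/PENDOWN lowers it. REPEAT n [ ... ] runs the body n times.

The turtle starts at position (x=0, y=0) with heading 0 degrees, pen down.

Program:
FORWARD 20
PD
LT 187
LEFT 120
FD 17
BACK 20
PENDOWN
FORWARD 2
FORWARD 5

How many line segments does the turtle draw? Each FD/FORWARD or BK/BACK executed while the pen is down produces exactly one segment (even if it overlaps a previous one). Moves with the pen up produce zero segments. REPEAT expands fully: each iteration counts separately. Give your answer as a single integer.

Answer: 5

Derivation:
Executing turtle program step by step:
Start: pos=(0,0), heading=0, pen down
FD 20: (0,0) -> (20,0) [heading=0, draw]
PD: pen down
LT 187: heading 0 -> 187
LT 120: heading 187 -> 307
FD 17: (20,0) -> (30.231,-13.577) [heading=307, draw]
BK 20: (30.231,-13.577) -> (18.195,2.396) [heading=307, draw]
PD: pen down
FD 2: (18.195,2.396) -> (19.398,0.799) [heading=307, draw]
FD 5: (19.398,0.799) -> (22.407,-3.195) [heading=307, draw]
Final: pos=(22.407,-3.195), heading=307, 5 segment(s) drawn
Segments drawn: 5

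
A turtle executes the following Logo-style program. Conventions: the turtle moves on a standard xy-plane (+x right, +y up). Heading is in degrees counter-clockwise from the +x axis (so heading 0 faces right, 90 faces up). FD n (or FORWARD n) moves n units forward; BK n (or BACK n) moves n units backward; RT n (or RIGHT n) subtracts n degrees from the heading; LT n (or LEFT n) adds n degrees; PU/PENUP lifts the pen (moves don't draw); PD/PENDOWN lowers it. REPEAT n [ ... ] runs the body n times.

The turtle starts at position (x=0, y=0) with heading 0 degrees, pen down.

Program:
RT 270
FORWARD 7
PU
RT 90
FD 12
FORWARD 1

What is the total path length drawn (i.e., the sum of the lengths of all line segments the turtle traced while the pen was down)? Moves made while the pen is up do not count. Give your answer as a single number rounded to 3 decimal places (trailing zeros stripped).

Executing turtle program step by step:
Start: pos=(0,0), heading=0, pen down
RT 270: heading 0 -> 90
FD 7: (0,0) -> (0,7) [heading=90, draw]
PU: pen up
RT 90: heading 90 -> 0
FD 12: (0,7) -> (12,7) [heading=0, move]
FD 1: (12,7) -> (13,7) [heading=0, move]
Final: pos=(13,7), heading=0, 1 segment(s) drawn

Segment lengths:
  seg 1: (0,0) -> (0,7), length = 7
Total = 7

Answer: 7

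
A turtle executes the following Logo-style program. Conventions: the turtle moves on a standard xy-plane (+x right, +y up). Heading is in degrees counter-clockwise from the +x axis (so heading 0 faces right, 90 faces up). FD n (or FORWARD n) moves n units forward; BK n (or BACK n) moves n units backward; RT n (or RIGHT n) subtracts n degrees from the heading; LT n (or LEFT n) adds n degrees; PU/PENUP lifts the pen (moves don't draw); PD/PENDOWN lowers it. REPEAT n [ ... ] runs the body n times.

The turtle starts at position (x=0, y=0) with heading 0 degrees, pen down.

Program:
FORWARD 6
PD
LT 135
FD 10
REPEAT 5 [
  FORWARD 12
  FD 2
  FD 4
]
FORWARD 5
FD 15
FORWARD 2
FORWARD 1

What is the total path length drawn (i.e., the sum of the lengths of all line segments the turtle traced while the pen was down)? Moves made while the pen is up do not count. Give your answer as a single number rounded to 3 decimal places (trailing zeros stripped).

Executing turtle program step by step:
Start: pos=(0,0), heading=0, pen down
FD 6: (0,0) -> (6,0) [heading=0, draw]
PD: pen down
LT 135: heading 0 -> 135
FD 10: (6,0) -> (-1.071,7.071) [heading=135, draw]
REPEAT 5 [
  -- iteration 1/5 --
  FD 12: (-1.071,7.071) -> (-9.556,15.556) [heading=135, draw]
  FD 2: (-9.556,15.556) -> (-10.971,16.971) [heading=135, draw]
  FD 4: (-10.971,16.971) -> (-13.799,19.799) [heading=135, draw]
  -- iteration 2/5 --
  FD 12: (-13.799,19.799) -> (-22.284,28.284) [heading=135, draw]
  FD 2: (-22.284,28.284) -> (-23.698,29.698) [heading=135, draw]
  FD 4: (-23.698,29.698) -> (-26.527,32.527) [heading=135, draw]
  -- iteration 3/5 --
  FD 12: (-26.527,32.527) -> (-35.012,41.012) [heading=135, draw]
  FD 2: (-35.012,41.012) -> (-36.426,42.426) [heading=135, draw]
  FD 4: (-36.426,42.426) -> (-39.255,45.255) [heading=135, draw]
  -- iteration 4/5 --
  FD 12: (-39.255,45.255) -> (-47.74,53.74) [heading=135, draw]
  FD 2: (-47.74,53.74) -> (-49.154,55.154) [heading=135, draw]
  FD 4: (-49.154,55.154) -> (-51.983,57.983) [heading=135, draw]
  -- iteration 5/5 --
  FD 12: (-51.983,57.983) -> (-60.468,66.468) [heading=135, draw]
  FD 2: (-60.468,66.468) -> (-61.882,67.882) [heading=135, draw]
  FD 4: (-61.882,67.882) -> (-64.711,70.711) [heading=135, draw]
]
FD 5: (-64.711,70.711) -> (-68.246,74.246) [heading=135, draw]
FD 15: (-68.246,74.246) -> (-78.853,84.853) [heading=135, draw]
FD 2: (-78.853,84.853) -> (-80.267,86.267) [heading=135, draw]
FD 1: (-80.267,86.267) -> (-80.974,86.974) [heading=135, draw]
Final: pos=(-80.974,86.974), heading=135, 21 segment(s) drawn

Segment lengths:
  seg 1: (0,0) -> (6,0), length = 6
  seg 2: (6,0) -> (-1.071,7.071), length = 10
  seg 3: (-1.071,7.071) -> (-9.556,15.556), length = 12
  seg 4: (-9.556,15.556) -> (-10.971,16.971), length = 2
  seg 5: (-10.971,16.971) -> (-13.799,19.799), length = 4
  seg 6: (-13.799,19.799) -> (-22.284,28.284), length = 12
  seg 7: (-22.284,28.284) -> (-23.698,29.698), length = 2
  seg 8: (-23.698,29.698) -> (-26.527,32.527), length = 4
  seg 9: (-26.527,32.527) -> (-35.012,41.012), length = 12
  seg 10: (-35.012,41.012) -> (-36.426,42.426), length = 2
  seg 11: (-36.426,42.426) -> (-39.255,45.255), length = 4
  seg 12: (-39.255,45.255) -> (-47.74,53.74), length = 12
  seg 13: (-47.74,53.74) -> (-49.154,55.154), length = 2
  seg 14: (-49.154,55.154) -> (-51.983,57.983), length = 4
  seg 15: (-51.983,57.983) -> (-60.468,66.468), length = 12
  seg 16: (-60.468,66.468) -> (-61.882,67.882), length = 2
  seg 17: (-61.882,67.882) -> (-64.711,70.711), length = 4
  seg 18: (-64.711,70.711) -> (-68.246,74.246), length = 5
  seg 19: (-68.246,74.246) -> (-78.853,84.853), length = 15
  seg 20: (-78.853,84.853) -> (-80.267,86.267), length = 2
  seg 21: (-80.267,86.267) -> (-80.974,86.974), length = 1
Total = 129

Answer: 129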